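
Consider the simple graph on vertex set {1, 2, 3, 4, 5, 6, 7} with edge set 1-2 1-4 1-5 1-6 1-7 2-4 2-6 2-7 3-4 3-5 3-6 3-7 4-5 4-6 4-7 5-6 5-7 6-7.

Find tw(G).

4

A width-4 tree decomposition is:
Bags: B1 = {1, 4, 5, 6, 7}  B2 = {3, 4, 5, 6, 7}  B3 = {1, 2, 4, 6, 7}
Tree: B1–B2, B1–B3
Each bag holds 5 vertices, so the decomposition has width 4, which upper-bounds the treewidth. Conversely, {1, 2, 4, 6, 7} is a clique of size 5, and the vertices of any clique must share a bag in every tree decomposition; so some bag has ≥ 5 vertices and tw(G) ≥ 4. The upper and lower bounds meet at 4, so that is the treewidth.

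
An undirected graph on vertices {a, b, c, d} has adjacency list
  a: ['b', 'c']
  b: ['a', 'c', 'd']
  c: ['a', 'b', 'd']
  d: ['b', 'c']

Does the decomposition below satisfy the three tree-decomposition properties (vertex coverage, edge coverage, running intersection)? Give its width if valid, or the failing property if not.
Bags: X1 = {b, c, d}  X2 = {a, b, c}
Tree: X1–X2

Every vertex of G appears in some bag (union = {a, b, c, d}); every edge is covered by a bag; and for each vertex v the set of bags containing v is connected in the bag tree. The decomposition is therefore valid. The largest bag has 3 vertices, so the width is 2.

Yes; width 2.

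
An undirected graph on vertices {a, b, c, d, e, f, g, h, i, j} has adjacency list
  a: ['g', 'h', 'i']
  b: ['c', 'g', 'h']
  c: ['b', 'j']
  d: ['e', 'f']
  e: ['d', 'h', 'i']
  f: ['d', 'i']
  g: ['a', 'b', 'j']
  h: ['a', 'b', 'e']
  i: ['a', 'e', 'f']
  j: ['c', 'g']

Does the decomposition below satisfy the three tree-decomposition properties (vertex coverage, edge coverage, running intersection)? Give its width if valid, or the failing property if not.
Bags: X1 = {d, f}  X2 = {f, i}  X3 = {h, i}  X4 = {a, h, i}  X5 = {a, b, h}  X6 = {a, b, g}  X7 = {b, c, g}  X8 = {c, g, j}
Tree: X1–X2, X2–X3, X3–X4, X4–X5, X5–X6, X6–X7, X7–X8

A tree decomposition must satisfy three properties: every vertex lies in some bag; for every edge, both endpoints lie together in some bag; and for every vertex, the bags containing it form a connected subtree. Here vertex e appears in no bag, so the decomposition is invalid.

No — vertex e appears in no bag.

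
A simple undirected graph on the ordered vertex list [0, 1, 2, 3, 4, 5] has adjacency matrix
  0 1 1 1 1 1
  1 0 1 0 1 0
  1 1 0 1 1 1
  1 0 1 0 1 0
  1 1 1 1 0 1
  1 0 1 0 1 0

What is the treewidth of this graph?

A width-3 tree decomposition is:
Bags: B1 = {0, 2, 4, 5}  B2 = {0, 2, 3, 4}  B3 = {0, 1, 2, 4}
Tree: B1–B2, B2–B3
Each bag holds 4 vertices, so the decomposition has width 3, which upper-bounds the treewidth. Conversely, {0, 1, 2, 4} is a clique of size 4, and the vertices of any clique must share a bag in every tree decomposition; so some bag has ≥ 4 vertices and tw(G) ≥ 3. The upper and lower bounds meet at 3, so that is the treewidth.

3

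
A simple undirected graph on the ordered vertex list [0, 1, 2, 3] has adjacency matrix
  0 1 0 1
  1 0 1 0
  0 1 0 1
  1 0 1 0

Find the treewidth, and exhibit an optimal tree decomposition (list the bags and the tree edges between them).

Treewidth 2.
One optimal decomposition is:
Bags: B1 = {0, 1, 3}  B2 = {1, 2, 3}
Tree: B1–B2

The largest bag has 3 vertices, giving width 2; this decomposition certifies tw(G) ≤ 2. Since 3–0–1–2–3 is a cycle in G, G is not acyclic. Forests are exactly the graphs of treewidth ≤ 1, so tw(G) ≥ 2. Combining the bounds, tw(G) = 2.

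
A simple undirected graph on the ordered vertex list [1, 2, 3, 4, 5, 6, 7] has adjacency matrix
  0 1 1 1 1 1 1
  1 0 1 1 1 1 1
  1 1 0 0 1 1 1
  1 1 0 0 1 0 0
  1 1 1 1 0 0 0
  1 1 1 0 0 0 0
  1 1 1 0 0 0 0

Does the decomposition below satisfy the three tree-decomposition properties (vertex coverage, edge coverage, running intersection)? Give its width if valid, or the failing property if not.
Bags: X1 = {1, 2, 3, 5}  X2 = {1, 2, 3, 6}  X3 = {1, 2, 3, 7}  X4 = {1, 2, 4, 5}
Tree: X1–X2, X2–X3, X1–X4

Vertex coverage: the bags together contain {1, 2, 3, 4, 5, 6, 7}, the full vertex set. Edge coverage: each edge of G has both endpoints in at least one bag. Running intersection: for every vertex, the bags containing it form a connected subtree. All three properties hold, so this is a valid tree decomposition of width max|bag| − 1 = 3, and hence tw(G) ≤ 3.

Yes; width 3.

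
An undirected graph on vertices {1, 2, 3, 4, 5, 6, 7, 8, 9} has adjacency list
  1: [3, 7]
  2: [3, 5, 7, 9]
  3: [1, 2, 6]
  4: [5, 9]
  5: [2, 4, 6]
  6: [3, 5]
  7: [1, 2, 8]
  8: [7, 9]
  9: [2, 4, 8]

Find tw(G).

3

A width-3 tree decomposition is:
Bags: B1 = {1, 7, 8, 9}  B2 = {1, 2, 7, 9}  B3 = {1, 2, 3, 9}  B4 = {2, 3, 4, 9}  B5 = {2, 3, 4, 5}  B6 = {3, 4, 5, 6}
Tree: B1–B2, B2–B3, B3–B4, B4–B5, B5–B6
Each bag holds 4 vertices, so the decomposition has width 3, which upper-bounds the treewidth. For the lower bound: the 4 vertex sets {1,7,8}, {9}, {2}, {3,4,5,6} are disjoint, each induces a connected subgraph, and every pair is joined by at least one edge of G. Contracting each set to a single vertex therefore yields K_{4} as a minor, and since treewidth is minor-monotone, tw(G) ≥ tw(K_{4}) = 3. Hence tw(G) = 3 exactly.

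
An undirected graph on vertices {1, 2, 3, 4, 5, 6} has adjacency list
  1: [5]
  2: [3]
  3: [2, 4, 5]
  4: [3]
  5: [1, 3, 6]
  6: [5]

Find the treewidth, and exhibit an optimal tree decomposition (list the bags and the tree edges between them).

Treewidth 1.
Bags: B1 = {2, 3}  B2 = {3, 5}  B3 = {1, 5}  B4 = {3, 4}  B5 = {5, 6}
Tree: B1–B2, B2–B3, B2–B4, B3–B5

Every bag has size at most 2, so the width is 2 − 1 = 1 and tw(G) ≤ 1. Since G has at least one edge (e.g. 3–2), it is not an edgeless graph, so tw(G) ≥ 1. Combining the bounds, tw(G) = 1.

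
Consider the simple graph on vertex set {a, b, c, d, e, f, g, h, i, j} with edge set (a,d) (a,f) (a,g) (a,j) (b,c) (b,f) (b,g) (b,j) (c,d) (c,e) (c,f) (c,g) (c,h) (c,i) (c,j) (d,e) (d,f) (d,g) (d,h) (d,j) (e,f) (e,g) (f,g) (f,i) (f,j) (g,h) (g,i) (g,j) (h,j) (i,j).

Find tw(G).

4

A width-4 tree decomposition is:
Bags: B1 = {c, d, f, g, j}  B2 = {c, f, g, i, j}  B3 = {c, d, e, f, g}  B4 = {b, c, f, g, j}  B5 = {c, d, g, h, j}  B6 = {a, d, f, g, j}
Tree: B1–B2, B1–B3, B1–B4, B1–B5, B1–B6
The largest bag has 5 vertices, giving width 4; this decomposition certifies tw(G) ≤ 4. Conversely, {c, d, g, h, j} is a clique of size 5, and the vertices of any clique must share a bag in every tree decomposition; so some bag has ≥ 5 vertices and tw(G) ≥ 4. The upper and lower bounds meet at 4, so that is the treewidth.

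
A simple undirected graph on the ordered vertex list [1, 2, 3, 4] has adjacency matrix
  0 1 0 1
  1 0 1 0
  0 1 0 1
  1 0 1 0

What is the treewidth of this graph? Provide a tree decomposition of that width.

Treewidth 2.
Bags: B1 = {1, 2, 3}  B2 = {1, 3, 4}
Tree: B1–B2

The largest bag has 3 vertices, giving width 2; this decomposition certifies tw(G) ≤ 2. The edges 1–2–3–4–1 form a cycle, so G is not a tree and its treewidth is at least 2. Combining the bounds, tw(G) = 2.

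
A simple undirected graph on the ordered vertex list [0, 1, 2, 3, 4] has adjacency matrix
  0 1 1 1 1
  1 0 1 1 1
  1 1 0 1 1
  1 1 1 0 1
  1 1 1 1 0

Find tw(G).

4

A width-4 tree decomposition is:
Bags: B1 = {0, 1, 2, 3, 4}
Tree: (single bag)
With just one bag of size 5, the width is 5 − 1 = 4, so tw(G) ≤ 4. For the lower bound, the 5 vertices {0, 1, 2, 3, 4} are pairwise adjacent, and any tree decomposition puts a clique entirely inside one bag — forcing width ≥ 4. The upper and lower bounds meet at 4, so that is the treewidth.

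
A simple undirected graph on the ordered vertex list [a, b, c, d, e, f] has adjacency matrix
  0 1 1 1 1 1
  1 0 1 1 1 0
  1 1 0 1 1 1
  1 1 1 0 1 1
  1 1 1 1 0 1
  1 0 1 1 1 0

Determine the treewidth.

A width-4 tree decomposition is:
Bags: B1 = {a, c, d, e, f}  B2 = {a, b, c, d, e}
Tree: B1–B2
The largest bag has 5 vertices, giving width 4; this decomposition certifies tw(G) ≤ 4. On the other hand G contains the 5-clique {a, c, d, e, f}. A clique must lie in a single bag of any decomposition, so no decomposition can have width below 4. Combining the bounds, tw(G) = 4.

4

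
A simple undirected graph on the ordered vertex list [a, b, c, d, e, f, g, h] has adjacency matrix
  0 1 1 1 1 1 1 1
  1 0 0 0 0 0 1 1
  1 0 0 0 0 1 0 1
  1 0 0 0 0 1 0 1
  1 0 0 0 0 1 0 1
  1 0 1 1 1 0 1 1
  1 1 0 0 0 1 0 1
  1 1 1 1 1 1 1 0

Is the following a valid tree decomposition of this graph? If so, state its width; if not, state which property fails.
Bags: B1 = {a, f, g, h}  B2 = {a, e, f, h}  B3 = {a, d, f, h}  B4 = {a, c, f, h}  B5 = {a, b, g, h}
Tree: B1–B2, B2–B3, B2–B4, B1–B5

Vertex coverage: the bags together contain {a, b, c, d, e, f, g, h}, the full vertex set. Edge coverage: each edge of G has both endpoints in at least one bag. Running intersection: for every vertex, the bags containing it form a connected subtree. All three properties hold, so this is a valid tree decomposition of width max|bag| − 1 = 3, and hence tw(G) ≤ 3.

Yes; width 3.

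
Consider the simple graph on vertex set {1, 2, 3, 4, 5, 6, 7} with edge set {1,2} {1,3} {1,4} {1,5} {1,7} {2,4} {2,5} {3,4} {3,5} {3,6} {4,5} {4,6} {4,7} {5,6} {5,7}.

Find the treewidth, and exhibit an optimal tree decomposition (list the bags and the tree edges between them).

Treewidth 3.
One such decomposition:
Bags: B1 = {3, 4, 5, 6}  B2 = {1, 3, 4, 5}  B3 = {1, 2, 4, 5}  B4 = {1, 4, 5, 7}
Tree: B1–B2, B2–B3, B3–B4

Each bag holds 4 vertices, so the decomposition has width 3, which upper-bounds the treewidth. On the other hand G contains the 4-clique {1, 2, 4, 5}. A clique must lie in a single bag of any decomposition, so no decomposition can have width below 3. Therefore the treewidth is 3.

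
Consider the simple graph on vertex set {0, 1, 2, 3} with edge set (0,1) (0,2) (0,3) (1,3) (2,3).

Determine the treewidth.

A width-2 tree decomposition is:
Bags: B1 = {0, 1, 3}  B2 = {0, 2, 3}
Tree: B1–B2
The largest bag has 3 vertices, giving width 2; this decomposition certifies tw(G) ≤ 2. Conversely, {0, 1, 3} is a clique of size 3, and the vertices of any clique must share a bag in every tree decomposition; so some bag has ≥ 3 vertices and tw(G) ≥ 2. The upper and lower bounds meet at 2, so that is the treewidth.

2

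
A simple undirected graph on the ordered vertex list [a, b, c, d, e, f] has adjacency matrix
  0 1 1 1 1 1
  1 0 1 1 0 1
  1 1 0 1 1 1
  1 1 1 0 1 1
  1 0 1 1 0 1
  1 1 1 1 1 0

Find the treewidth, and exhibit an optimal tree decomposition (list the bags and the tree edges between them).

Treewidth 4.
Bags: B1 = {a, b, c, d, f}  B2 = {a, c, d, e, f}
Tree: B1–B2

Every bag has size at most 5, so the width is 5 − 1 = 4 and tw(G) ≤ 4. Conversely, {a, c, d, e, f} is a clique of size 5, and the vertices of any clique must share a bag in every tree decomposition; so some bag has ≥ 5 vertices and tw(G) ≥ 4. Hence tw(G) = 4 exactly.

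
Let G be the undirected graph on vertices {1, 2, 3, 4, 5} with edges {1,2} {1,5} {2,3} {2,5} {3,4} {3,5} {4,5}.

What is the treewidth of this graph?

A width-2 tree decomposition is:
Bags: B1 = {3, 4, 5}  B2 = {2, 3, 5}  B3 = {1, 2, 5}
Tree: B1–B2, B2–B3
Every bag has size at most 3, so the width is 3 − 1 = 2 and tw(G) ≤ 2. Conversely, {1, 2, 5} is a clique of size 3, and the vertices of any clique must share a bag in every tree decomposition; so some bag has ≥ 3 vertices and tw(G) ≥ 2. Hence tw(G) = 2 exactly.

2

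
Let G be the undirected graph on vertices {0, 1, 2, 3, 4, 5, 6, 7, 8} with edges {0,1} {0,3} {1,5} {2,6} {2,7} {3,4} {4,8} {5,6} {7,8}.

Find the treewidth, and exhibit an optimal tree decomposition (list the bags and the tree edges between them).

Treewidth 2.
One such decomposition:
Bags: B1 = {0, 1, 5}  B2 = {0, 3, 5}  B3 = {3, 4, 5}  B4 = {4, 5, 8}  B5 = {5, 7, 8}  B6 = {2, 5, 7}  B7 = {2, 5, 6}
Tree: B1–B2, B2–B3, B3–B4, B4–B5, B5–B6, B6–B7

Each bag holds 3 vertices, so the decomposition has width 2, which upper-bounds the treewidth. Since 5–1–0–3–4–8–7–2–6–5 is a cycle in G, G is not acyclic. Forests are exactly the graphs of treewidth ≤ 1, so tw(G) ≥ 2. Hence tw(G) = 2 exactly.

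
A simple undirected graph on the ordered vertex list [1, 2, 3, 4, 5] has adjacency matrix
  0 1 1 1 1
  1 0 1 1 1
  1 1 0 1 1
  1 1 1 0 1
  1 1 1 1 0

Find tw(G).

A width-4 tree decomposition is:
Bags: B1 = {1, 2, 3, 4, 5}
Tree: (single bag)
With just one bag of size 5, the width is 5 − 1 = 4, so tw(G) ≤ 4. On the other hand G contains the 5-clique {1, 2, 3, 4, 5}. A clique must lie in a single bag of any decomposition, so no decomposition can have width below 4. Therefore the treewidth is 4.

4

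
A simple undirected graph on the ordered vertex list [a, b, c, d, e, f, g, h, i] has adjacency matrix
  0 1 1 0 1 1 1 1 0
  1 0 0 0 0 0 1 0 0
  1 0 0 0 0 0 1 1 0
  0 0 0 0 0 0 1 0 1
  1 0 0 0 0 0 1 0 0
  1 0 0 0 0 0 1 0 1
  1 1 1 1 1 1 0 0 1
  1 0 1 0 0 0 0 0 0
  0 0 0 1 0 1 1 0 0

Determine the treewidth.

2

A width-2 tree decomposition is:
Bags: B1 = {a, f, g}  B2 = {a, c, g}  B3 = {f, g, i}  B4 = {d, g, i}  B5 = {a, b, g}  B6 = {a, c, h}  B7 = {a, e, g}
Tree: B1–B2, B1–B3, B3–B4, B2–B5, B2–B6, B1–B7
Every bag has size at most 3, so the width is 3 − 1 = 2 and tw(G) ≤ 2. For the lower bound, the 3 vertices {d, g, i} are pairwise adjacent, and any tree decomposition puts a clique entirely inside one bag — forcing width ≥ 2. The upper and lower bounds meet at 2, so that is the treewidth.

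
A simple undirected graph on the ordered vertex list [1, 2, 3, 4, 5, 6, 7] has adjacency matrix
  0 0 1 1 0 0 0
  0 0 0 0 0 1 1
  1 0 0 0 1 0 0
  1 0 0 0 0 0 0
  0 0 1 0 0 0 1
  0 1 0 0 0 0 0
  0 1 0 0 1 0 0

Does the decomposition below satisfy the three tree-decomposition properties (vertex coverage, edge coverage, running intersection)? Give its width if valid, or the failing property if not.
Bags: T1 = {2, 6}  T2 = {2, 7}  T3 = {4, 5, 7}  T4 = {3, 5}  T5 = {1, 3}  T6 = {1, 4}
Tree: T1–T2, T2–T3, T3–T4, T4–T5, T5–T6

A tree decomposition must satisfy three properties: every vertex lies in some bag; for every edge, both endpoints lie together in some bag; and for every vertex, the bags containing it form a connected subtree. Here bags containing vertex 4 are not connected in the tree, so the decomposition is invalid.

No — bags containing vertex 4 are not connected in the tree.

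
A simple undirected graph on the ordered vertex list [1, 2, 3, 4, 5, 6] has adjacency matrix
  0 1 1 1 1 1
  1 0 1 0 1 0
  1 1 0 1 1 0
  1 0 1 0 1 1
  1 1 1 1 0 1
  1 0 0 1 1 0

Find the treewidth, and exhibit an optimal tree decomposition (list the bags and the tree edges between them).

Every bag has size at most 4, so the width is 4 − 1 = 3 and tw(G) ≤ 3. On the other hand G contains the 4-clique {1, 2, 3, 5}. A clique must lie in a single bag of any decomposition, so no decomposition can have width below 3. Therefore the treewidth is 3.

Treewidth 3.
Bags: B1 = {1, 4, 5, 6}  B2 = {1, 3, 4, 5}  B3 = {1, 2, 3, 5}
Tree: B1–B2, B2–B3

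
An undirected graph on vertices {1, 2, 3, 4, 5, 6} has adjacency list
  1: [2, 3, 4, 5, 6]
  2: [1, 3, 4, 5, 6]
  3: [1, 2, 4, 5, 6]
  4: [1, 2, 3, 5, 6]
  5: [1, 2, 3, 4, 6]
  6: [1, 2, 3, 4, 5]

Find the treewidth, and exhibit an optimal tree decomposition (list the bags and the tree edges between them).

Treewidth 5.
Bags: B1 = {1, 2, 3, 4, 5, 6}
Tree: (single bag)

A single bag containing all 6 vertices is trivially a valid decomposition of width 5. Conversely, {1, 2, 3, 4, 5, 6} is a clique of size 6, and the vertices of any clique must share a bag in every tree decomposition; so some bag has ≥ 6 vertices and tw(G) ≥ 5. Hence tw(G) = 5 exactly.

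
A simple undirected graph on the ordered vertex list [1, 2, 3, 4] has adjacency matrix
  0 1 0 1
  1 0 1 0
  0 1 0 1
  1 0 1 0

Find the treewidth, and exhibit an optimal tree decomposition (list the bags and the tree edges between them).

Each bag holds 3 vertices, so the decomposition has width 2, which upper-bounds the treewidth. The edges 1–2–3–4–1 form a cycle, so G is not a tree and its treewidth is at least 2. The upper and lower bounds meet at 2, so that is the treewidth.

Treewidth 2.
One optimal decomposition is:
Bags: B1 = {1, 2, 3}  B2 = {1, 3, 4}
Tree: B1–B2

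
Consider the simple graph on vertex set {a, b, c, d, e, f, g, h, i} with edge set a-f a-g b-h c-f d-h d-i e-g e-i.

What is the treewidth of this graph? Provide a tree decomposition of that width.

Every bag has size at most 2, so the width is 2 − 1 = 1 and tw(G) ≤ 1. G has an edge, so its treewidth is at least 1. Hence tw(G) = 1 exactly.

Treewidth 1.
One such decomposition:
Bags: B1 = {c, f}  B2 = {a, f}  B3 = {a, g}  B4 = {e, g}  B5 = {e, i}  B6 = {d, i}  B7 = {d, h}  B8 = {b, h}
Tree: B1–B2, B2–B3, B3–B4, B4–B5, B5–B6, B6–B7, B7–B8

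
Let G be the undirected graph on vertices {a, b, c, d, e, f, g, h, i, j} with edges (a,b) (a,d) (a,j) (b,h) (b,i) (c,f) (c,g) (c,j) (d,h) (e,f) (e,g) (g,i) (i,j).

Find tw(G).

A width-2 tree decomposition is:
Bags: B1 = {b, d, h}  B2 = {a, b, d}  B3 = {a, b, i}  B4 = {a, i, j}  B5 = {g, i, j}  B6 = {c, g, j}  B7 = {c, e, g}  B8 = {c, e, f}
Tree: B1–B2, B2–B3, B3–B4, B4–B5, B5–B6, B6–B7, B7–B8
Every bag has size at most 3, so the width is 3 − 1 = 2 and tw(G) ≤ 2. For the lower bound, G contains the cycle h–d–a–b–h, so G is not a forest; only forests have treewidth ≤ 1, hence tw(G) ≥ 2. Hence tw(G) = 2 exactly.

2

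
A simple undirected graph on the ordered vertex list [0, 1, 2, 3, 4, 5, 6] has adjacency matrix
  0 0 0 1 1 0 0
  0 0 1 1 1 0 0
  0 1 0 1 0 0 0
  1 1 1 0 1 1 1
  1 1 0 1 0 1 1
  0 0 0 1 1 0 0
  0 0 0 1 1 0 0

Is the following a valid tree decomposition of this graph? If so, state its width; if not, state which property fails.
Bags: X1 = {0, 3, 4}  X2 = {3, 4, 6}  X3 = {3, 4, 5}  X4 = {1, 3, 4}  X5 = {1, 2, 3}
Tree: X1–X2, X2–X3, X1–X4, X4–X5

Checking the three conditions: (i) the bags cover all of {0, 1, 2, 3, 4, 5, 6}; (ii) for each edge, some bag contains both endpoints; (iii) the bags containing any fixed vertex form a subtree. All hold, so the decomposition is valid with width 3 − 1 = 2.

Yes; width 2.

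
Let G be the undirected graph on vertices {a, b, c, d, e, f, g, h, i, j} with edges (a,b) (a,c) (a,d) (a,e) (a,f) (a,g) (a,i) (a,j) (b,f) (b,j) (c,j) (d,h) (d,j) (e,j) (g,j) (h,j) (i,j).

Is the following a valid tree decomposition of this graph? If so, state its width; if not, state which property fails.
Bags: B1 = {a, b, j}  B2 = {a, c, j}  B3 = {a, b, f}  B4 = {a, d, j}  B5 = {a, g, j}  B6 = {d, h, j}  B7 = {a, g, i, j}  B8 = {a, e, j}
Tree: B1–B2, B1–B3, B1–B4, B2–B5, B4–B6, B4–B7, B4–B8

A tree decomposition must satisfy three properties: every vertex lies in some bag; for every edge, both endpoints lie together in some bag; and for every vertex, the bags containing it form a connected subtree. Here bags containing vertex g are not connected in the tree, so the decomposition is invalid.

No — bags containing vertex g are not connected in the tree.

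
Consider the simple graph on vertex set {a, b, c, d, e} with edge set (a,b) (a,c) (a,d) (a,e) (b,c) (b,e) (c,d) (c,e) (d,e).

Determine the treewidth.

A width-3 tree decomposition is:
Bags: B1 = {a, b, c, e}  B2 = {a, c, d, e}
Tree: B1–B2
Every bag has size at most 4, so the width is 4 − 1 = 3 and tw(G) ≤ 3. On the other hand G contains the 4-clique {a, c, d, e}. A clique must lie in a single bag of any decomposition, so no decomposition can have width below 3. Hence tw(G) = 3 exactly.

3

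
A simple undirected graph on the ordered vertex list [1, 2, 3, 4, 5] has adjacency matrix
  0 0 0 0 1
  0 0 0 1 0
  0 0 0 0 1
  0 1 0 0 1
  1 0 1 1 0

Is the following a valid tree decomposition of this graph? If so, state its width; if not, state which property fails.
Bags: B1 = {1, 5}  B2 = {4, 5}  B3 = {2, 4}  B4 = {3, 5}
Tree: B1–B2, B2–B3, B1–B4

Every vertex of G appears in some bag (union = {1, 2, 3, 4, 5}); every edge is covered by a bag; and for each vertex v the set of bags containing v is connected in the bag tree. The decomposition is therefore valid. The largest bag has 2 vertices, so the width is 1.

Yes; width 1.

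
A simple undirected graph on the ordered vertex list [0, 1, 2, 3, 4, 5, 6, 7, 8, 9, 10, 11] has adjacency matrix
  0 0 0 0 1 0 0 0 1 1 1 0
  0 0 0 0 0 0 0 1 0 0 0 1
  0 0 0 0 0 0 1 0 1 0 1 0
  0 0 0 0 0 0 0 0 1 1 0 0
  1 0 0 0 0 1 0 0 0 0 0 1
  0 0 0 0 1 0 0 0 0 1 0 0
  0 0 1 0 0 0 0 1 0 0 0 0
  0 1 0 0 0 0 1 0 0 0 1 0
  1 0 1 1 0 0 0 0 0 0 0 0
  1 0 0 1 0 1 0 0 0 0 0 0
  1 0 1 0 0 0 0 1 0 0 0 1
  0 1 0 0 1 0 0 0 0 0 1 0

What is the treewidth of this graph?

3

A width-3 tree decomposition is:
Bags: B1 = {1, 2, 6, 7}  B2 = {1, 2, 7, 10}  B3 = {1, 2, 10, 11}  B4 = {2, 8, 10, 11}  B5 = {0, 8, 10, 11}  B6 = {0, 4, 8, 11}  B7 = {0, 3, 4, 8}  B8 = {0, 3, 4, 9}  B9 = {3, 4, 5, 9}
Tree: B1–B2, B2–B3, B3–B4, B4–B5, B5–B6, B6–B7, B7–B8, B8–B9
Every bag has size at most 4, so the width is 4 − 1 = 3 and tw(G) ≤ 3. For the lower bound: the 4 vertex sets {1,6,7}, {2}, {10}, {0,4,8,11} are disjoint, each induces a connected subgraph, and every pair is joined by at least one edge of G. Contracting each set to a single vertex therefore yields K_{4} as a minor, and since treewidth is minor-monotone, tw(G) ≥ tw(K_{4}) = 3. The upper and lower bounds meet at 3, so that is the treewidth.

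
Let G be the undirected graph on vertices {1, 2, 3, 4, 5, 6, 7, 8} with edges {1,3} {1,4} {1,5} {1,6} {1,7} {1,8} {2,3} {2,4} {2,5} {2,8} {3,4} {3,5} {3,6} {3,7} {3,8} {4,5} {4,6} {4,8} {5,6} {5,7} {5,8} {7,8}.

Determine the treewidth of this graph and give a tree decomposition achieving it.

The largest bag has 5 vertices, giving width 4; this decomposition certifies tw(G) ≤ 4. On the other hand G contains the 5-clique {1, 3, 4, 5, 8}. A clique must lie in a single bag of any decomposition, so no decomposition can have width below 4. The upper and lower bounds meet at 4, so that is the treewidth.

Treewidth 4.
One such decomposition:
Bags: B1 = {1, 3, 4, 5, 8}  B2 = {1, 3, 4, 5, 6}  B3 = {1, 3, 5, 7, 8}  B4 = {2, 3, 4, 5, 8}
Tree: B1–B2, B1–B3, B1–B4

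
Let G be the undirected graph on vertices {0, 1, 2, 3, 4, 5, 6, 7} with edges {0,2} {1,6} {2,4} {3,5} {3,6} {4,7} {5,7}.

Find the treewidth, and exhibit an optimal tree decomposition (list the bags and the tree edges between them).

Treewidth 1.
Bags: B1 = {1, 6}  B2 = {3, 6}  B3 = {3, 5}  B4 = {5, 7}  B5 = {4, 7}  B6 = {2, 4}  B7 = {0, 2}
Tree: B1–B2, B2–B3, B3–B4, B4–B5, B5–B6, B6–B7

Each bag holds 2 vertices, so the decomposition has width 1, which upper-bounds the treewidth. G has an edge, so its treewidth is at least 1. The upper and lower bounds meet at 1, so that is the treewidth.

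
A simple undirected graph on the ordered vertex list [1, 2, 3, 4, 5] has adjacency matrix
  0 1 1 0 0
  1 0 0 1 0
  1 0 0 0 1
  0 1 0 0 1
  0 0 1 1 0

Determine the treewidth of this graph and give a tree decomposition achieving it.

Every bag has size at most 3, so the width is 3 − 1 = 2 and tw(G) ≤ 2. Since 2–1–3–5–4–2 is a cycle in G, G is not acyclic. Forests are exactly the graphs of treewidth ≤ 1, so tw(G) ≥ 2. Hence tw(G) = 2 exactly.

Treewidth 2.
One optimal decomposition is:
Bags: B1 = {1, 2, 3}  B2 = {2, 3, 5}  B3 = {2, 4, 5}
Tree: B1–B2, B2–B3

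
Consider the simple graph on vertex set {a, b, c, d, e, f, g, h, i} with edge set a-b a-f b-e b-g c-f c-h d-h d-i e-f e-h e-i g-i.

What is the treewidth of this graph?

3

A width-3 tree decomposition is:
Bags: B1 = {a, b, g, i}  B2 = {a, b, e, i}  B3 = {a, e, f, i}  B4 = {d, e, f, i}  B5 = {d, e, f, h}  B6 = {c, d, f, h}
Tree: B1–B2, B2–B3, B3–B4, B4–B5, B5–B6
Every bag has size at most 4, so the width is 4 − 1 = 3 and tw(G) ≤ 3. For the lower bound: the 4 vertex sets {a,b,g}, {i}, {e}, {c,d,f,h} are disjoint, each induces a connected subgraph, and every pair is joined by at least one edge of G. Contracting each set to a single vertex therefore yields K_{4} as a minor, and since treewidth is minor-monotone, tw(G) ≥ tw(K_{4}) = 3. Therefore the treewidth is 3.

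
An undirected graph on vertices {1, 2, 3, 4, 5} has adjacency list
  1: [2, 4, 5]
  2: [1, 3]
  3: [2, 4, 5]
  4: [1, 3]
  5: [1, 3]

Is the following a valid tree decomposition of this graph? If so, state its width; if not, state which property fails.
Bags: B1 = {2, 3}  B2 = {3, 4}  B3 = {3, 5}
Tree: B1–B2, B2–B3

A tree decomposition must satisfy three properties: every vertex lies in some bag; for every edge, both endpoints lie together in some bag; and for every vertex, the bags containing it form a connected subtree. Here vertex 1 appears in no bag, so the decomposition is invalid.

No — vertex 1 appears in no bag.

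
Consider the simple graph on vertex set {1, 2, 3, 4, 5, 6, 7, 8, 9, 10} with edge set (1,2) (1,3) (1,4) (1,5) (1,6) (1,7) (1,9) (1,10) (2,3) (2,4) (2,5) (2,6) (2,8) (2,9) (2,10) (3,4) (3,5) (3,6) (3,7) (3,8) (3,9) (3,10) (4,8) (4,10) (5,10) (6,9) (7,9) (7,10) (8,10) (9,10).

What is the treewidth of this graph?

4

A width-4 tree decomposition is:
Bags: B1 = {1, 2, 3, 9, 10}  B2 = {1, 2, 3, 5, 10}  B3 = {1, 2, 3, 6, 9}  B4 = {1, 2, 3, 4, 10}  B5 = {2, 3, 4, 8, 10}  B6 = {1, 3, 7, 9, 10}
Tree: B1–B2, B1–B3, B2–B4, B4–B5, B1–B6
Every bag has size at most 5, so the width is 5 − 1 = 4 and tw(G) ≤ 4. For the lower bound, the 5 vertices {2, 3, 4, 8, 10} are pairwise adjacent, and any tree decomposition puts a clique entirely inside one bag — forcing width ≥ 4. Hence tw(G) = 4 exactly.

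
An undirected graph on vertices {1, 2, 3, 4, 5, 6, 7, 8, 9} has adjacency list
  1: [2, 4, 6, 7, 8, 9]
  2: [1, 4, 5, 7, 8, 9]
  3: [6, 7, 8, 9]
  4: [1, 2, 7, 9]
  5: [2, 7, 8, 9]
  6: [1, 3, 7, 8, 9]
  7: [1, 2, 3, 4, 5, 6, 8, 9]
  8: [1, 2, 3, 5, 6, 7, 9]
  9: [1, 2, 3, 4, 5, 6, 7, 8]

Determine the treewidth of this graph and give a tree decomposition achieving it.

The largest bag has 5 vertices, giving width 4; this decomposition certifies tw(G) ≤ 4. Conversely, {1, 2, 7, 8, 9} is a clique of size 5, and the vertices of any clique must share a bag in every tree decomposition; so some bag has ≥ 5 vertices and tw(G) ≥ 4. Therefore the treewidth is 4.

Treewidth 4.
One optimal decomposition is:
Bags: B1 = {1, 2, 7, 8, 9}  B2 = {1, 2, 4, 7, 9}  B3 = {1, 6, 7, 8, 9}  B4 = {3, 6, 7, 8, 9}  B5 = {2, 5, 7, 8, 9}
Tree: B1–B2, B1–B3, B3–B4, B1–B5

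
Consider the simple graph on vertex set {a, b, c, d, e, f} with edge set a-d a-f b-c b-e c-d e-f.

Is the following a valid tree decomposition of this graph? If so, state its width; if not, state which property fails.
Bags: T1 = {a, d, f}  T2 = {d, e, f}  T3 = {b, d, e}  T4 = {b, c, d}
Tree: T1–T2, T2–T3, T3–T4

Yes; width 2.

Checking the three conditions: (i) the bags cover all of {a, b, c, d, e, f}; (ii) for each edge, some bag contains both endpoints; (iii) the bags containing any fixed vertex form a subtree. All hold, so the decomposition is valid with width 3 − 1 = 2.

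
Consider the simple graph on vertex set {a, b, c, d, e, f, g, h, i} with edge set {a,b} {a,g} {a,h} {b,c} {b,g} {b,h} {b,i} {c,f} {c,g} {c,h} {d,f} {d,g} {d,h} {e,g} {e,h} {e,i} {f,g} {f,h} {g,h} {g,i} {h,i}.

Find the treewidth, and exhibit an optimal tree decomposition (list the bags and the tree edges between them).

Every bag has size at most 4, so the width is 4 − 1 = 3 and tw(G) ≤ 3. For the lower bound, the 4 vertices {d, f, g, h} are pairwise adjacent, and any tree decomposition puts a clique entirely inside one bag — forcing width ≥ 3. Therefore the treewidth is 3.

Treewidth 3.
Bags: B1 = {b, g, h, i}  B2 = {b, c, g, h}  B3 = {c, f, g, h}  B4 = {d, f, g, h}  B5 = {a, b, g, h}  B6 = {e, g, h, i}
Tree: B1–B2, B2–B3, B3–B4, B2–B5, B1–B6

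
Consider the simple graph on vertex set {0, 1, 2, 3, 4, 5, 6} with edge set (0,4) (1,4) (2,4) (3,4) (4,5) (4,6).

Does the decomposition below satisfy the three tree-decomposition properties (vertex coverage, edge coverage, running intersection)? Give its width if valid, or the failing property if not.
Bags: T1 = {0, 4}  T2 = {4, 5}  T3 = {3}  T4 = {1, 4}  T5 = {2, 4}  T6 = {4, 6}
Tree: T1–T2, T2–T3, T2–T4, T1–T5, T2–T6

No — edge (4,3) lies in no bag.

A tree decomposition must satisfy three properties: every vertex lies in some bag; for every edge, both endpoints lie together in some bag; and for every vertex, the bags containing it form a connected subtree. Here edge (4,3) lies in no bag, so the decomposition is invalid.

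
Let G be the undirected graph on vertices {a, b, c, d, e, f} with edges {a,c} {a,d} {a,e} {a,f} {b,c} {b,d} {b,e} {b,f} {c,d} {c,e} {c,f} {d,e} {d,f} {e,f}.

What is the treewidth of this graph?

4

A width-4 tree decomposition is:
Bags: B1 = {b, c, d, e, f}  B2 = {a, c, d, e, f}
Tree: B1–B2
Each bag holds 5 vertices, so the decomposition has width 4, which upper-bounds the treewidth. Conversely, {a, c, d, e, f} is a clique of size 5, and the vertices of any clique must share a bag in every tree decomposition; so some bag has ≥ 5 vertices and tw(G) ≥ 4. The upper and lower bounds meet at 4, so that is the treewidth.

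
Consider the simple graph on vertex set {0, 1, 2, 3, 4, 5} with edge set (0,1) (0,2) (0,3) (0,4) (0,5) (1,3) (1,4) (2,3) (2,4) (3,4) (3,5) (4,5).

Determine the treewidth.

3

A width-3 tree decomposition is:
Bags: B1 = {0, 2, 3, 4}  B2 = {0, 1, 3, 4}  B3 = {0, 3, 4, 5}
Tree: B1–B2, B1–B3
The largest bag has 4 vertices, giving width 3; this decomposition certifies tw(G) ≤ 3. Conversely, {0, 1, 3, 4} is a clique of size 4, and the vertices of any clique must share a bag in every tree decomposition; so some bag has ≥ 4 vertices and tw(G) ≥ 3. Therefore the treewidth is 3.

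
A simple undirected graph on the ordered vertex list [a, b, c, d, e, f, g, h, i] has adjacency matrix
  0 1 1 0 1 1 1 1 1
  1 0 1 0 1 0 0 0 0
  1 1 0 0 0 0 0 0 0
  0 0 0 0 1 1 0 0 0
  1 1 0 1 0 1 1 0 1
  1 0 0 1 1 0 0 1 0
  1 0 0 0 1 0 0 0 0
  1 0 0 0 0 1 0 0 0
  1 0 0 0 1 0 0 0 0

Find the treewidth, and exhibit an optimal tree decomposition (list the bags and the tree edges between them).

Each bag holds 3 vertices, so the decomposition has width 2, which upper-bounds the treewidth. Conversely, {d, e, f} is a clique of size 3, and the vertices of any clique must share a bag in every tree decomposition; so some bag has ≥ 3 vertices and tw(G) ≥ 2. Hence tw(G) = 2 exactly.

Treewidth 2.
Bags: B1 = {a, b, e}  B2 = {a, e, i}  B3 = {a, e, f}  B4 = {a, b, c}  B5 = {a, f, h}  B6 = {a, e, g}  B7 = {d, e, f}
Tree: B1–B2, B1–B3, B1–B4, B3–B5, B3–B6, B3–B7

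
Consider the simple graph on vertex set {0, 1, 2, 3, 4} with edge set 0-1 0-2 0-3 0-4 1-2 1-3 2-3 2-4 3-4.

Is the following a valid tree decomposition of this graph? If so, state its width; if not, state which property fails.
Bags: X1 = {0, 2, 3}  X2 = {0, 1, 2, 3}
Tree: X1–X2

No — vertex 4 appears in no bag.

A tree decomposition must satisfy three properties: every vertex lies in some bag; for every edge, both endpoints lie together in some bag; and for every vertex, the bags containing it form a connected subtree. Here vertex 4 appears in no bag, so the decomposition is invalid.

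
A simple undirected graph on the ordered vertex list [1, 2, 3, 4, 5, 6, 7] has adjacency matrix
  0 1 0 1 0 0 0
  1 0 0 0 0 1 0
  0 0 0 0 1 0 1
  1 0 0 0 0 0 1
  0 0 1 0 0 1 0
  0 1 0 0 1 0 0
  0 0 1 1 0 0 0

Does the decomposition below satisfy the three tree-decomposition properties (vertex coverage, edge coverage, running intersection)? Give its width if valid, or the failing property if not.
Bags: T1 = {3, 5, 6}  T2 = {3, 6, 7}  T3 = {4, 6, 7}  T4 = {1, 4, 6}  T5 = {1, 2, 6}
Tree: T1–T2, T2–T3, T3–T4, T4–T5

Checking the three conditions: (i) the bags cover all of {1, 2, 3, 4, 5, 6, 7}; (ii) for each edge, some bag contains both endpoints; (iii) the bags containing any fixed vertex form a subtree. All hold, so the decomposition is valid with width 3 − 1 = 2.

Yes; width 2.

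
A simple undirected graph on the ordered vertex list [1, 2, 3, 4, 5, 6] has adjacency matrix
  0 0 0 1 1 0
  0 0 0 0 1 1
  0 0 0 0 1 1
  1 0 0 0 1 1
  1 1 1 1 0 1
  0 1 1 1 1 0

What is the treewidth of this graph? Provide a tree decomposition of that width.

Each bag holds 3 vertices, so the decomposition has width 2, which upper-bounds the treewidth. Conversely, {1, 4, 5} is a clique of size 3, and the vertices of any clique must share a bag in every tree decomposition; so some bag has ≥ 3 vertices and tw(G) ≥ 2. The upper and lower bounds meet at 2, so that is the treewidth.

Treewidth 2.
Bags: B1 = {2, 5, 6}  B2 = {4, 5, 6}  B3 = {1, 4, 5}  B4 = {3, 5, 6}
Tree: B1–B2, B2–B3, B1–B4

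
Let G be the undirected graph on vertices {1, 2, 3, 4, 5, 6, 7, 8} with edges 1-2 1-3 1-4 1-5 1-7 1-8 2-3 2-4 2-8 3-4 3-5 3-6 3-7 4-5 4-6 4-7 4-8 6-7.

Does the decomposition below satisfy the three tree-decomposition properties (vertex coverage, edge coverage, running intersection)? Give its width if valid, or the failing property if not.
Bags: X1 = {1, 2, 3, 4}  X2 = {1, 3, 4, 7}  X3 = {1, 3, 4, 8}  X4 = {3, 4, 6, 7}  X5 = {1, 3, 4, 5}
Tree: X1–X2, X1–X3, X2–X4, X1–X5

A tree decomposition must satisfy three properties: every vertex lies in some bag; for every edge, both endpoints lie together in some bag; and for every vertex, the bags containing it form a connected subtree. Here edge (2,8) lies in no bag, so the decomposition is invalid.

No — edge (2,8) lies in no bag.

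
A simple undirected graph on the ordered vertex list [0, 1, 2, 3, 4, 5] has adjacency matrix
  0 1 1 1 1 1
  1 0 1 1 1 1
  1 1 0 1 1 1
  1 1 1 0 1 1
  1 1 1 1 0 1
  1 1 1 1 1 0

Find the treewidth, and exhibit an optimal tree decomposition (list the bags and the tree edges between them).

With just one bag of size 6, the width is 6 − 1 = 5, so tw(G) ≤ 5. For the lower bound, the 6 vertices {0, 1, 2, 3, 4, 5} are pairwise adjacent, and any tree decomposition puts a clique entirely inside one bag — forcing width ≥ 5. Therefore the treewidth is 5.

Treewidth 5.
Bags: B1 = {0, 1, 2, 3, 4, 5}
Tree: (single bag)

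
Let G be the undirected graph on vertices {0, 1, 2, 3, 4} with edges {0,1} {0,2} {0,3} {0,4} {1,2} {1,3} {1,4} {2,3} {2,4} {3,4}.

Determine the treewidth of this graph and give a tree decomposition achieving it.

Treewidth 4.
One optimal decomposition is:
Bags: B1 = {0, 1, 2, 3, 4}
Tree: (single bag)

A single bag containing all 5 vertices is trivially a valid decomposition of width 4. On the other hand G contains the 5-clique {0, 1, 2, 3, 4}. A clique must lie in a single bag of any decomposition, so no decomposition can have width below 4. The upper and lower bounds meet at 4, so that is the treewidth.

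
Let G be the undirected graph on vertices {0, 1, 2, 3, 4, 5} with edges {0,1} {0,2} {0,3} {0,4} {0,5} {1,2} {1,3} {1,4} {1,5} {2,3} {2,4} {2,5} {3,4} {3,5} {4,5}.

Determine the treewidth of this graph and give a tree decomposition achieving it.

With just one bag of size 6, the width is 6 − 1 = 5, so tw(G) ≤ 5. Conversely, {0, 1, 2, 3, 4, 5} is a clique of size 6, and the vertices of any clique must share a bag in every tree decomposition; so some bag has ≥ 6 vertices and tw(G) ≥ 5. The upper and lower bounds meet at 5, so that is the treewidth.

Treewidth 5.
One such decomposition:
Bags: B1 = {0, 1, 2, 3, 4, 5}
Tree: (single bag)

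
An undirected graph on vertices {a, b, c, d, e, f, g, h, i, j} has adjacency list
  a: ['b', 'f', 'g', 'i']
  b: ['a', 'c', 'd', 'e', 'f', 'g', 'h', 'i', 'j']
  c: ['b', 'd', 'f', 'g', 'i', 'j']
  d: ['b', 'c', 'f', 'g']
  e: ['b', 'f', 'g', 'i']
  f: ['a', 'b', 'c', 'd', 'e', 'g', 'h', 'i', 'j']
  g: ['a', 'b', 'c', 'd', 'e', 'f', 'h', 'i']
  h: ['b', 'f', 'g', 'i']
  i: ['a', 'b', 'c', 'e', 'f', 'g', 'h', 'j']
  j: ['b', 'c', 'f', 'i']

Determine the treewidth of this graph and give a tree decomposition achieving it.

Treewidth 4.
One such decomposition:
Bags: B1 = {b, c, f, g, i}  B2 = {b, f, g, h, i}  B3 = {b, e, f, g, i}  B4 = {b, c, d, f, g}  B5 = {a, b, f, g, i}  B6 = {b, c, f, i, j}
Tree: B1–B2, B1–B3, B1–B4, B2–B5, B1–B6

Every bag has size at most 5, so the width is 5 − 1 = 4 and tw(G) ≤ 4. On the other hand G contains the 5-clique {b, c, d, f, g}. A clique must lie in a single bag of any decomposition, so no decomposition can have width below 4. Hence tw(G) = 4 exactly.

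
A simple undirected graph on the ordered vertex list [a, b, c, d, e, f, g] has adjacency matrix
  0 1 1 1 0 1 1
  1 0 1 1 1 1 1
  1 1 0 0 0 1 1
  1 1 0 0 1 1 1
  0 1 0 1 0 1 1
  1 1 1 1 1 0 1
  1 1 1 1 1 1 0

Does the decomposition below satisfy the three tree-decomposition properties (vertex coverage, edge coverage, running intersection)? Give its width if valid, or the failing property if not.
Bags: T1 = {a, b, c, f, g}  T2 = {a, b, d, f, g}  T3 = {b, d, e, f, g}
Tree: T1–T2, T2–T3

Yes; width 4.

Checking the three conditions: (i) the bags cover all of {a, b, c, d, e, f, g}; (ii) for each edge, some bag contains both endpoints; (iii) the bags containing any fixed vertex form a subtree. All hold, so the decomposition is valid with width 5 − 1 = 4.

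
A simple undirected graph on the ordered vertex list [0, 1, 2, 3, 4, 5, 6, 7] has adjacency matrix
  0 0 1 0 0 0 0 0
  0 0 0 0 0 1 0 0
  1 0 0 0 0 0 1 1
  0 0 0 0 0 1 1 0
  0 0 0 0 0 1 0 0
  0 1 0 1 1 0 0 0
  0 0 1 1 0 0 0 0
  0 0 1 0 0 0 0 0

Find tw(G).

A width-1 tree decomposition is:
Bags: B1 = {3, 6}  B2 = {3, 5}  B3 = {2, 6}  B4 = {0, 2}  B5 = {4, 5}  B6 = {2, 7}  B7 = {1, 5}
Tree: B1–B2, B1–B3, B3–B4, B2–B5, B4–B6, B5–B7
Each bag holds 2 vertices, so the decomposition has width 1, which upper-bounds the treewidth. G has an edge, so its treewidth is at least 1. Combining the bounds, tw(G) = 1.

1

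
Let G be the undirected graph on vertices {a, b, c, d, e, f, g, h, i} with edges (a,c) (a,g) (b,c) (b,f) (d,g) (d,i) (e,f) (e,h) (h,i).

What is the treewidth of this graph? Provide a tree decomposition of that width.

Treewidth 2.
One optimal decomposition is:
Bags: B1 = {a, d, g}  B2 = {a, d, i}  B3 = {a, h, i}  B4 = {a, e, h}  B5 = {a, e, f}  B6 = {a, b, f}  B7 = {a, b, c}
Tree: B1–B2, B2–B3, B3–B4, B4–B5, B5–B6, B6–B7

The largest bag has 3 vertices, giving width 2; this decomposition certifies tw(G) ≤ 2. For the lower bound, G contains the cycle a–g–d–i–h–e–f–b–c–a, so G is not a forest; only forests have treewidth ≤ 1, hence tw(G) ≥ 2. Combining the bounds, tw(G) = 2.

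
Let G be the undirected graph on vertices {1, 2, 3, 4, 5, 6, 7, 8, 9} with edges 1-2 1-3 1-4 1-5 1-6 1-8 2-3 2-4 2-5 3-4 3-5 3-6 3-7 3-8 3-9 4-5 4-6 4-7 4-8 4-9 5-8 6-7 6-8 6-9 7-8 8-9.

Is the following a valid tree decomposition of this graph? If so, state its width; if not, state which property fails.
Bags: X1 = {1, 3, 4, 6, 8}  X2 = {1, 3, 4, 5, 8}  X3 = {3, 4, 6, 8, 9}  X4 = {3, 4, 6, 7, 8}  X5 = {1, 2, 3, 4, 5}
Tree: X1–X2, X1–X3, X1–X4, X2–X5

Yes; width 4.

Checking the three conditions: (i) the bags cover all of {1, 2, 3, 4, 5, 6, 7, 8, 9}; (ii) for each edge, some bag contains both endpoints; (iii) the bags containing any fixed vertex form a subtree. All hold, so the decomposition is valid with width 5 − 1 = 4.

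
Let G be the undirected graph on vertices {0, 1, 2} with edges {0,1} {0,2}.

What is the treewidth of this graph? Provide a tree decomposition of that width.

Treewidth 1.
Bags: B1 = {0, 2}  B2 = {0, 1}
Tree: B1–B2

The largest bag has 2 vertices, giving width 1; this decomposition certifies tw(G) ≤ 1. Any graph with an edge has treewidth ≥ 1, and G has the edge 0–2. The upper and lower bounds meet at 1, so that is the treewidth.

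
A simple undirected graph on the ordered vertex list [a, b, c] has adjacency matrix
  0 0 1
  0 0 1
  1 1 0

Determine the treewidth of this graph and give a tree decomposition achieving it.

The largest bag has 2 vertices, giving width 1; this decomposition certifies tw(G) ≤ 1. Any graph with an edge has treewidth ≥ 1, and G has the edge c–a. Therefore the treewidth is 1.

Treewidth 1.
Bags: B1 = {a, c}  B2 = {b, c}
Tree: B1–B2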